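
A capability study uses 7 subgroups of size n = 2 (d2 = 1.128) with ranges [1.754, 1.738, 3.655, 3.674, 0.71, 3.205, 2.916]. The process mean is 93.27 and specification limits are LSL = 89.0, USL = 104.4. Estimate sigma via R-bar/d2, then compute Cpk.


R_bar = (1.754 + 1.738 + 3.655 + 3.674 + 0.71 + 3.205 + 2.916) / 7 = 2.5217143
sigma = R_bar / d2 = 2.5217143 / 1.128 = 2.2355623
Cp = (USL - LSL)/(6*sigma) = (104.4 - 89.0)/(6*2.2355623) = 1.1481
Cpu = (104.4 - 93.27)/(3*2.2355623) = 1.6595
Cpl = (93.27 - 89.0)/(3*2.2355623) = 0.6367
Cpk = min(Cpu, Cpl) = 0.6367

0.6367


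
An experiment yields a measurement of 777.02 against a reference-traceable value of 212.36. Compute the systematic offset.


Systematic error = measured - true
= 777.02 - 212.36
= 564.6600

564.6600


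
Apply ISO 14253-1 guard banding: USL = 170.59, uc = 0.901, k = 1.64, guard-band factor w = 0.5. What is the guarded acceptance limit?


U = k * uc = 1.64 * 0.901 = 1.47764
guard band g = w * U = 0.5 * 1.47764 = 0.73882
AL = USL - g = 170.59 - 0.73882
AL = 169.8512

169.8512


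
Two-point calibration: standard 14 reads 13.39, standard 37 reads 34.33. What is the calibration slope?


slope = (y2 - y1) / (x2 - x1)
= (34.33 - 13.39) / (37 - 14)
= 20.9400 / 23
= 0.9104

0.9104


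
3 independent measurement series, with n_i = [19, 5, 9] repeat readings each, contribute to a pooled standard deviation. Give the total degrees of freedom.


nu = sum_i (n_i - 1)
nu = ((19 - 1) + (5 - 1) + (9 - 1))
nu = 18 + 4 + 8
nu = 30

30


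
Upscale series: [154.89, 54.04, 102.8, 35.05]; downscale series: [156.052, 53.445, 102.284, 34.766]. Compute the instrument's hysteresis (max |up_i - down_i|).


|154.89 - 156.052| = 1.1620
|54.04 - 53.445| = 0.5950
|102.8 - 102.284| = 0.5160
|35.05 - 34.766| = 0.2840
hysteresis = max(diffs) = 1.1620

1.1620


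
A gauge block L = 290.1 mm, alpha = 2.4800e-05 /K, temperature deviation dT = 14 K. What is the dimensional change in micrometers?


dL = L * alpha * dT
= 290.1 * 2.4800e-05 * 14
= 0.1007227 mm
dL_um = 0.1007227 * 1000 = 100.7227 um

100.7227


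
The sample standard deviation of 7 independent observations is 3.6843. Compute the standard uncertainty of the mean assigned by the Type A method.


u_A = s / sqrt(n)
u_A = 3.6843 / sqrt(7)
u_A = 3.6843 / 2.6457513
u_A = 1.3925

1.3925


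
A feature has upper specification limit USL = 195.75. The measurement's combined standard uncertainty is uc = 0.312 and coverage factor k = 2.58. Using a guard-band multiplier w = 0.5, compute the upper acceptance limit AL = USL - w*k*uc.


U = k * uc = 2.58 * 0.312 = 0.80496
guard band g = w * U = 0.5 * 0.80496 = 0.40248
AL = USL - g = 195.75 - 0.40248
AL = 195.3475

195.3475


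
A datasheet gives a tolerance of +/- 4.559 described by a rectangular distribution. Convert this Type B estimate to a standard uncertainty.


u_B = half_width / sqrt(3)
u_B = 4.559 / 1.7320508
u_B = 2.6321

2.6321


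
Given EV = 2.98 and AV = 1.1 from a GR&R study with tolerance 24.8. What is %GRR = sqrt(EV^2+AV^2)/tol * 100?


GRR = sqrt(EV^2 + AV^2) = sqrt(2.98^2 + 1.1^2) = 3.176539
%GRR = GRR / tol * 100 = 3.176539 / 24.8 * 100
%GRR = 12.8086

12.8086


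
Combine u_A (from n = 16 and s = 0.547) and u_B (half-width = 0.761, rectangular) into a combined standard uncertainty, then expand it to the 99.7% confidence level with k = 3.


u_A = s / sqrt(n) = 0.547 / sqrt(16) = 0.13675
u_B = half_width / sqrt(3) = 0.761 / sqrt(3) = 0.43936355
uc = sqrt(u_A^2 + u_B^2) = sqrt(0.13675^2 + 0.43936355^2) = 0.46015312
U = k * uc = 3 * 0.46015312
U = 1.3805

1.3805


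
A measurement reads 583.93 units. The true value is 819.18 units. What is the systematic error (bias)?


Systematic error = measured - true
= 583.93 - 819.18
= -235.2500

-235.2500


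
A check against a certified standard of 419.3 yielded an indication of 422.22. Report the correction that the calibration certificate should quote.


Correction = standard - reading
= 419.3 - 422.22
= -2.9200

-2.9200


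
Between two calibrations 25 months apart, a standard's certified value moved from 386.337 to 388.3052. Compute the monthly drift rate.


rate = (v2 - v1) / months
= (388.3052 - 386.337) / 25
= 1.9682 / 25
= 0.0787

0.0787


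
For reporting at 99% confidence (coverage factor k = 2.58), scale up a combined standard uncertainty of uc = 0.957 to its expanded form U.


U = k * uc
U = 2.58 * 0.957
U = 2.4691

2.4691


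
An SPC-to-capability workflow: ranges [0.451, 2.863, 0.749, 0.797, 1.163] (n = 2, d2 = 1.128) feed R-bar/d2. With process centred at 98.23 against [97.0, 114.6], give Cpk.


R_bar = (0.451 + 2.863 + 0.749 + 0.797 + 1.163) / 5 = 1.2046
sigma = R_bar / d2 = 1.2046 / 1.128 = 1.0679078
Cp = (USL - LSL)/(6*sigma) = (114.6 - 97.0)/(6*1.0679078) = 2.7468
Cpu = (114.6 - 98.23)/(3*1.0679078) = 5.1097
Cpl = (98.23 - 97.0)/(3*1.0679078) = 0.3839
Cpk = min(Cpu, Cpl) = 0.3839

0.3839


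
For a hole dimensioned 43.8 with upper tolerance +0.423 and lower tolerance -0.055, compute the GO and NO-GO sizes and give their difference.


GO = nominal - lower_tol (smallest hole = maximum material condition)
GO = 43.8 - 0.055 = 43.745
NO-GO = nominal + upper_tol (largest hole = least material condition)
NO-GO = 43.8 + 0.423 = 44.223
spread = NO-GO - GO = 44.223 - 43.745 = 0.4780

0.4780


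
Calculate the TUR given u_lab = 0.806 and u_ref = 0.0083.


TUR = u_lab / u_ref
= 0.806 / 0.0083
= 97.1084

97.1084


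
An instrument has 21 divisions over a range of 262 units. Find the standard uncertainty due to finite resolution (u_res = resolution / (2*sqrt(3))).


resolution = range / divisions
resolution = 262 / 21 = 12.47619
u_res = resolution / (2*sqrt(3))
u_res = 12.47619 / 3.4641016
u_res = 3.6016

3.6016


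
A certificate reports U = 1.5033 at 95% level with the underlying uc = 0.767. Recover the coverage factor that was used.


k = U / uc
k = 1.5033 / 0.767
k = 1.96

1.96


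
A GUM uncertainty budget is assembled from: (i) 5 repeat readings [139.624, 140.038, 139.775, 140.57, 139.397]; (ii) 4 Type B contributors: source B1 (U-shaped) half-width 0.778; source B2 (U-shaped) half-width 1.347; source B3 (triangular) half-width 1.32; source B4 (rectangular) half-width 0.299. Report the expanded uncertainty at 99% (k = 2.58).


mean = (139.624 + 140.038 + 139.775 + 140.57 + 139.397) / 5 = 139.8808
s = sqrt(sum((x - mean)^2)/(n-1)) = 0.45025293
u_A = s / sqrt(n) = 0.45025293 / sqrt(5) = 0.20135923
u_B1 = 0.778 / sqrt(2) = 0.55012908
u_B2 = 1.347 / sqrt(2) = 0.95247283
u_B3 = 1.32 / sqrt(6) = 0.53888774
u_B4 = 0.299 / sqrt(3) = 0.17262773
uc = sqrt(0.20135923^2 + 0.55012908^2 + 0.95247283^2 + 0.53888774^2 + 0.17262773^2) = 1.2532328
U = k * uc = 2.58 * 1.2532328
U = 3.2333

3.2333


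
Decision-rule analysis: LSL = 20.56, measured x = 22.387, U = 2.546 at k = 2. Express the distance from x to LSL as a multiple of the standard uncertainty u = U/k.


u = U / k = 2.546 / 2 = 1.273
margin = |LSL - x| = |20.56 - 22.387| = 1.827
z = margin / u = 1.827 / 1.273
z = 1.4352

1.4352


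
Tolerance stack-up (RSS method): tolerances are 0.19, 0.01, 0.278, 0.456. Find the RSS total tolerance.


RSS = sqrt(0.19^2 + 0.01^2 + 0.278^2 + 0.456^2)
= sqrt(0.32142)
= 0.5669

0.5669


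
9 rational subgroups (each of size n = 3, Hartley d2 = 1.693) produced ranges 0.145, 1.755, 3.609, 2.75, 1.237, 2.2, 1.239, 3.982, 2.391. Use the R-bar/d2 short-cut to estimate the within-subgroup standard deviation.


R_bar = (0.145 + 1.755 + 3.609 + 2.75 + 1.237 + 2.2 + 1.239 + 3.982 + 2.391) / 9
R_bar = 19.308 / 9 = 2.1453333
sigma_hat = R_bar / d2 = 2.1453333 / 1.693 = 1.2672

1.2672


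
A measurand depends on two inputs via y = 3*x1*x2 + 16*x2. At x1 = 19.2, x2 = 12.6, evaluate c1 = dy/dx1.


y = 3*x1*x2 + 16*x2
dy/dx1 = 3*x2
Evaluate at x2 = 12.6: c1 = 3 * 12.6
c1 = 37.8000

37.8000


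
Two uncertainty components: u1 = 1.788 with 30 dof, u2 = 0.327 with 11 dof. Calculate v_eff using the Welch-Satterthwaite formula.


uc = sqrt(u1^2 + u2^2) = sqrt(1.788^2 + 0.327^2) = 1.8176559
v_eff = uc^4 / (u1^4/v1 + u2^4/v2)
= 1.8176559^4 / (1.788^4/30 + 0.327^4/11)
= 10.915577 / 0.34172114
v_eff = 31.9429

31.9429


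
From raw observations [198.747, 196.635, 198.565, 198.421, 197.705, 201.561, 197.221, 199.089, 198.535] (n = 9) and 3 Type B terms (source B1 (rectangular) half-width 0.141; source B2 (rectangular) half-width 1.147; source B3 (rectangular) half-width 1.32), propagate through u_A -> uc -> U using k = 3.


mean = (198.747 + 196.635 + 198.565 + 198.421 + 197.705 + 201.561 + 197.221 + 199.089 + 198.535) / 9 = 198.4976667
s = sqrt(sum((x - mean)^2)/(n-1)) = 1.393529
u_A = s / sqrt(n) = 1.393529 / sqrt(9) = 0.46450967
u_B1 = 0.141 / sqrt(3) = 0.081406388
u_B2 = 1.147 / sqrt(3) = 0.66222076
u_B3 = 1.32 / sqrt(3) = 0.76210236
uc = sqrt(0.46450967^2 + 0.081406388^2 + 0.66222076^2 + 0.76210236^2) = 1.1143306
U = k * uc = 3 * 1.1143306
U = 3.3430

3.3430


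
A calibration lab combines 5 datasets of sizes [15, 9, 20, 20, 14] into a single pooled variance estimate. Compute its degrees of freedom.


nu = sum_i (n_i - 1)
nu = ((15 - 1) + (9 - 1) + (20 - 1) + (20 - 1) + (14 - 1))
nu = 14 + 8 + 19 + 19 + 13
nu = 73

73


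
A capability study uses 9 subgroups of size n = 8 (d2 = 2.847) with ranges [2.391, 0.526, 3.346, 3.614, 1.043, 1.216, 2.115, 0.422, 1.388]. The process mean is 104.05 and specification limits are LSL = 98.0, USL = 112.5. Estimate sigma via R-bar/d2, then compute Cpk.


R_bar = (2.391 + 0.526 + 3.346 + 3.614 + 1.043 + 1.216 + 2.115 + 0.422 + 1.388) / 9 = 1.7845556
sigma = R_bar / d2 = 1.7845556 / 2.847 = 0.62681967
Cp = (USL - LSL)/(6*sigma) = (112.5 - 98.0)/(6*0.62681967) = 3.8554
Cpu = (112.5 - 104.05)/(3*0.62681967) = 4.4936
Cpl = (104.05 - 98.0)/(3*0.62681967) = 3.2173
Cpk = min(Cpu, Cpl) = 3.2173

3.2173


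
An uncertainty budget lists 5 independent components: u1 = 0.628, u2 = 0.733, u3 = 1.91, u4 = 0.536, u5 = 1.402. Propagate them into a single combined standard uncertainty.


uc = sqrt(0.628^2 + 0.733^2 + 1.91^2 + 0.536^2 + 1.402^2)
uc = sqrt(6.832673)
uc = 2.6139

2.6139


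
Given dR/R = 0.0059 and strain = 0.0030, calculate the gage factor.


GF = (dR/R) / epsilon
= 0.0059 / 0.0030
= 1.9667

1.9667


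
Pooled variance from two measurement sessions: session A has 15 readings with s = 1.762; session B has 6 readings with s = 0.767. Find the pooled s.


s_p = sqrt(((n1-1)*s1^2 + (n2-1)*s2^2) / (n1+n2-2))
numerator = (15-1)*1.762^2 + (6-1)*0.767^2 = 43.465016 + 2.941445 = 46.406461
denominator = 15 + 6 - 2 = 19
s_p^2 = 46.406461 / 19 = 2.4424453
s_p = sqrt(2.4424453) = 1.5628

1.5628


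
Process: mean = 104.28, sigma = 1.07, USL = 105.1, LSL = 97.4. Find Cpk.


Cpu = (USL - mean) / (3*sigma) = (105.1 - 104.28) / (3*1.07) = 0.2555
Cpl = (mean - LSL) / (3*sigma) = (104.28 - 97.4) / (3*1.07) = 2.1433
Cpk = min(Cpu, Cpl) = 0.2555

0.2555


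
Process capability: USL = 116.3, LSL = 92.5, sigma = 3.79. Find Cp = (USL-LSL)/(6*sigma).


Cp = (USL - LSL) / (6 * sigma)
= (116.3 - 92.5) / (6 * 3.79)
= 23.8000 / 22.7400
= 1.0466

1.0466


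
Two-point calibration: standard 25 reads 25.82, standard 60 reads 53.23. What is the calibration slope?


slope = (y2 - y1) / (x2 - x1)
= (53.23 - 25.82) / (60 - 25)
= 27.4100 / 35
= 0.7831

0.7831


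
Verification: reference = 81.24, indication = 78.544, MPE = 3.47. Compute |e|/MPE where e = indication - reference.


e = indication - reference = 78.544 - 81.24 = -2.6960
|e| = 2.6960
ratio = |e| / MPE = 2.6960 / 3.47
ratio = 0.7769

0.7769


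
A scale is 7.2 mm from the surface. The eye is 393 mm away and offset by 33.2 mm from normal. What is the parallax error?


error = h * offset / d
= 7.2 * 33.2 / 393
= 0.6082

0.6082


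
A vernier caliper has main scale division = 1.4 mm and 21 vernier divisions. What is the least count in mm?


LC = MSD / n_div
= 1.4 / 21
= 0.0667

0.0667


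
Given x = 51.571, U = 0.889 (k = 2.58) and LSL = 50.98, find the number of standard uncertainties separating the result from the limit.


u = U / k = 0.889 / 2.58 = 0.34457364
margin = |LSL - x| = |50.98 - 51.571| = 0.591
z = margin / u = 0.591 / 0.34457364
z = 1.7152

1.7152


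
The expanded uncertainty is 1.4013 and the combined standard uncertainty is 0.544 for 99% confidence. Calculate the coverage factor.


k = U / uc
k = 1.4013 / 0.544
k = 2.576

2.576


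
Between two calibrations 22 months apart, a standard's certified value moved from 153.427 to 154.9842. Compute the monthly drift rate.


rate = (v2 - v1) / months
= (154.9842 - 153.427) / 22
= 1.5572 / 22
= 0.0708

0.0708


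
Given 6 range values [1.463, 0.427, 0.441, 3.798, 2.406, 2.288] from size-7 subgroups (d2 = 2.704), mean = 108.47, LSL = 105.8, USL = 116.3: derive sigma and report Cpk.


R_bar = (1.463 + 0.427 + 0.441 + 3.798 + 2.406 + 2.288) / 6 = 1.8038333
sigma = R_bar / d2 = 1.8038333 / 2.704 = 0.66709811
Cp = (USL - LSL)/(6*sigma) = (116.3 - 105.8)/(6*0.66709811) = 2.6233
Cpu = (116.3 - 108.47)/(3*0.66709811) = 3.9125
Cpl = (108.47 - 105.8)/(3*0.66709811) = 1.3341
Cpk = min(Cpu, Cpl) = 1.3341

1.3341


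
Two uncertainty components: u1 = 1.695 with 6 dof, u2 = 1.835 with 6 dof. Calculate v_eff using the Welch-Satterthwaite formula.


uc = sqrt(u1^2 + u2^2) = sqrt(1.695^2 + 1.835^2) = 2.4980492
v_eff = uc^4 / (u1^4/v1 + u2^4/v2)
= 2.4980492^4 / (1.695^4/6 + 1.835^4/6)
= 38.940718 / 3.2654128
v_eff = 11.9252

11.9252


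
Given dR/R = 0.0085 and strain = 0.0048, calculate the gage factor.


GF = (dR/R) / epsilon
= 0.0085 / 0.0048
= 1.7708

1.7708


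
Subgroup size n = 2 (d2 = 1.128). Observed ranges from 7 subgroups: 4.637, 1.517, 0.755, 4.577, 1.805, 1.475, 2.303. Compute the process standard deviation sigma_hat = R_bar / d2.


R_bar = (4.637 + 1.517 + 0.755 + 4.577 + 1.805 + 1.475 + 2.303) / 7
R_bar = 17.069 / 7 = 2.4384286
sigma_hat = R_bar / d2 = 2.4384286 / 1.128 = 2.1617

2.1617


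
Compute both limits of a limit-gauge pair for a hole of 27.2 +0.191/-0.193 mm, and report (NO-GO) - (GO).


GO = nominal - lower_tol (smallest hole = maximum material condition)
GO = 27.2 - 0.193 = 27.007
NO-GO = nominal + upper_tol (largest hole = least material condition)
NO-GO = 27.2 + 0.191 = 27.391
spread = NO-GO - GO = 27.391 - 27.007 = 0.3840

0.3840


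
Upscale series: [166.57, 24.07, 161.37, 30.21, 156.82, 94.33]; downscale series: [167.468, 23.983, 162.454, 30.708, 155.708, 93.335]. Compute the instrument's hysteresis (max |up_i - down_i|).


|166.57 - 167.468| = 0.8980
|24.07 - 23.983| = 0.0870
|161.37 - 162.454| = 1.0840
|30.21 - 30.708| = 0.4980
|156.82 - 155.708| = 1.1120
|94.33 - 93.335| = 0.9950
hysteresis = max(diffs) = 1.1120

1.1120


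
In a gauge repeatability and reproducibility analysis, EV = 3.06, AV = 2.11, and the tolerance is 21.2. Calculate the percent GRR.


GRR = sqrt(EV^2 + AV^2) = sqrt(3.06^2 + 2.11^2) = 3.7169477
%GRR = GRR / tol * 100 = 3.7169477 / 21.2 * 100
%GRR = 17.5328

17.5328


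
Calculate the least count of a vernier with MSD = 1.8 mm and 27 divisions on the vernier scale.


LC = MSD / n_div
= 1.8 / 27
= 0.0667

0.0667


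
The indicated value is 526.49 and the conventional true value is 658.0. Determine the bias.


Systematic error = measured - true
= 526.49 - 658.0
= -131.5100

-131.5100


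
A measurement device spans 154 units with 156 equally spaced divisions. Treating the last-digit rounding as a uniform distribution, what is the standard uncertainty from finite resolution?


resolution = range / divisions
resolution = 154 / 156 = 0.98717949
u_res = resolution / (2*sqrt(3))
u_res = 0.98717949 / 3.4641016
u_res = 0.2850

0.2850


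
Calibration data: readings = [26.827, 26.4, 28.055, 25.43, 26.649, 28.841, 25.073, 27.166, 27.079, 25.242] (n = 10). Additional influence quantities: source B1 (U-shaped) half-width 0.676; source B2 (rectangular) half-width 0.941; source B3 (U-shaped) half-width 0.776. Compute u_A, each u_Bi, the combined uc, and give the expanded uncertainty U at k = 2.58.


mean = (26.827 + 26.4 + 28.055 + 25.43 + 26.649 + 28.841 + 25.073 + 27.166 + 27.079 + 25.242) / 10 = 26.6762
s = sqrt(sum((x - mean)^2)/(n-1)) = 1.214247
u_A = s / sqrt(n) = 1.214247 / sqrt(10) = 0.38397862
u_B1 = 0.676 / sqrt(2) = 0.47800418
u_B2 = 0.941 / sqrt(3) = 0.5432866
u_B3 = 0.776 / sqrt(2) = 0.54871486
uc = sqrt(0.38397862^2 + 0.47800418^2 + 0.5432866^2 + 0.54871486^2) = 0.98598981
U = k * uc = 2.58 * 0.98598981
U = 2.5439

2.5439


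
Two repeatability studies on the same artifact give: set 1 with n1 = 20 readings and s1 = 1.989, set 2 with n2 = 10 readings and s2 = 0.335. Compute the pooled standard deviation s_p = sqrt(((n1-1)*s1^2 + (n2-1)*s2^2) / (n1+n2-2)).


s_p = sqrt(((n1-1)*s1^2 + (n2-1)*s2^2) / (n1+n2-2))
numerator = (20-1)*1.989^2 + (10-1)*0.335^2 = 75.166299 + 1.010025 = 76.176324
denominator = 20 + 10 - 2 = 28
s_p^2 = 76.176324 / 28 = 2.720583
s_p = sqrt(2.720583) = 1.6494

1.6494


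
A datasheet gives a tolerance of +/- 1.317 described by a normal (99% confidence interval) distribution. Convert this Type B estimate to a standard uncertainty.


u_B = half_width / 2.576
u_B = 1.317 / 2.576
u_B = 0.5113

0.5113


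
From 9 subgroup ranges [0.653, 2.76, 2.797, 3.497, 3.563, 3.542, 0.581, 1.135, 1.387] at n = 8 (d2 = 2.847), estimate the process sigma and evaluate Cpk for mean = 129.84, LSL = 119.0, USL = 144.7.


R_bar = (0.653 + 2.76 + 2.797 + 3.497 + 3.563 + 3.542 + 0.581 + 1.135 + 1.387) / 9 = 2.2127778
sigma = R_bar / d2 = 2.2127778 / 2.847 = 0.7772314
Cp = (USL - LSL)/(6*sigma) = (144.7 - 119.0)/(6*0.7772314) = 5.5110
Cpu = (144.7 - 129.84)/(3*0.7772314) = 6.3730
Cpl = (129.84 - 119.0)/(3*0.7772314) = 4.6490
Cpk = min(Cpu, Cpl) = 4.6490

4.6490


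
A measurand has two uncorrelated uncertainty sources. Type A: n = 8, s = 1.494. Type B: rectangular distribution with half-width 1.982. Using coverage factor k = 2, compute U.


u_A = s / sqrt(n) = 1.494 / sqrt(8) = 0.52820877
u_B = half_width / sqrt(3) = 1.982 / sqrt(3) = 1.1443082
uc = sqrt(u_A^2 + u_B^2) = sqrt(0.52820877^2 + 1.1443082^2) = 1.2603356
U = k * uc = 2 * 1.2603356
U = 2.5207

2.5207


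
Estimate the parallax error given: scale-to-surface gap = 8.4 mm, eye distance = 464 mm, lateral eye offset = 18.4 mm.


error = h * offset / d
= 8.4 * 18.4 / 464
= 0.3331

0.3331


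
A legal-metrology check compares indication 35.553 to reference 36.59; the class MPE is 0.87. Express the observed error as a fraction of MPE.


e = indication - reference = 35.553 - 36.59 = -1.0370
|e| = 1.0370
ratio = |e| / MPE = 1.0370 / 0.87
ratio = 1.1920

1.1920


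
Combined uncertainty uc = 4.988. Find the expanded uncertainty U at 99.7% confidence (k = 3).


U = k * uc
U = 3 * 4.988
U = 14.9640

14.9640


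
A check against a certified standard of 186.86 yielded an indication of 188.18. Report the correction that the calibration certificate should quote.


Correction = standard - reading
= 186.86 - 188.18
= -1.3200

-1.3200


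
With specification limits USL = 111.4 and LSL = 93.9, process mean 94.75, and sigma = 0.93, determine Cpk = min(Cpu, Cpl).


Cpu = (USL - mean) / (3*sigma) = (111.4 - 94.75) / (3*0.93) = 5.9677
Cpl = (mean - LSL) / (3*sigma) = (94.75 - 93.9) / (3*0.93) = 0.3047
Cpk = min(Cpu, Cpl) = 0.3047

0.3047


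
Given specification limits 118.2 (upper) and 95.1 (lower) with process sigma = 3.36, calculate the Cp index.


Cp = (USL - LSL) / (6 * sigma)
= (118.2 - 95.1) / (6 * 3.36)
= 23.1000 / 20.1600
= 1.1458

1.1458


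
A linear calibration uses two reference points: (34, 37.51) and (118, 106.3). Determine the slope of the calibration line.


slope = (y2 - y1) / (x2 - x1)
= (106.3 - 37.51) / (118 - 34)
= 68.7900 / 84
= 0.8189

0.8189


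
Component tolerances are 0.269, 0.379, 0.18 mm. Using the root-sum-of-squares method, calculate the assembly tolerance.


RSS = sqrt(0.269^2 + 0.379^2 + 0.18^2)
= sqrt(0.248402)
= 0.4984

0.4984


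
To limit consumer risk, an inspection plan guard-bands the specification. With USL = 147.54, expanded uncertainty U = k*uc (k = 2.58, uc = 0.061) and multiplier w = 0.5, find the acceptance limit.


U = k * uc = 2.58 * 0.061 = 0.15738
guard band g = w * U = 0.5 * 0.15738 = 0.07869
AL = USL - g = 147.54 - 0.07869
AL = 147.4613

147.4613


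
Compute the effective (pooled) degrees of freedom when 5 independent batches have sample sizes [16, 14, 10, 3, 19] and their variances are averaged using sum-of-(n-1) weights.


nu = sum_i (n_i - 1)
nu = ((16 - 1) + (14 - 1) + (10 - 1) + (3 - 1) + (19 - 1))
nu = 15 + 13 + 9 + 2 + 18
nu = 57

57


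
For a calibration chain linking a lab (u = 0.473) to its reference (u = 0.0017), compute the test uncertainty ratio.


TUR = u_lab / u_ref
= 0.473 / 0.0017
= 278.2353

278.2353


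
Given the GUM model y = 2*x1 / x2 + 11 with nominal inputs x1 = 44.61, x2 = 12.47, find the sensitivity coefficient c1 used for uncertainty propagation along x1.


y = 2*x1 / x2 + 11
dy/dx1 = 2/x2
Evaluate at x2 = 12.47: c1 = 2 / 12.47
c1 = 0.1604

0.1604


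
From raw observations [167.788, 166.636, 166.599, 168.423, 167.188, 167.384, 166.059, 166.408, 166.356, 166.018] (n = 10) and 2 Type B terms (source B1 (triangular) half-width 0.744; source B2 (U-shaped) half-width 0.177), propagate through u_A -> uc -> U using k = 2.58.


mean = (167.788 + 166.636 + 166.599 + 168.423 + 167.188 + 167.384 + 166.059 + 166.408 + 166.356 + 166.018) / 10 = 166.8859
s = sqrt(sum((x - mean)^2)/(n-1)) = 0.78928849
u_A = s / sqrt(n) = 0.78928849 / sqrt(10) = 0.24959494
u_B1 = 0.744 / sqrt(6) = 0.30373673
u_B2 = 0.177 / sqrt(2) = 0.1251579
uc = sqrt(0.24959494^2 + 0.30373673^2 + 0.1251579^2) = 0.41257501
U = k * uc = 2.58 * 0.41257501
U = 1.0644

1.0644


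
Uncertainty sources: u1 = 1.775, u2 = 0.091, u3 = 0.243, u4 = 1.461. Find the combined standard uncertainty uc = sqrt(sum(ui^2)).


uc = sqrt(1.775^2 + 0.091^2 + 0.243^2 + 1.461^2)
uc = sqrt(5.352476)
uc = 2.3135

2.3135


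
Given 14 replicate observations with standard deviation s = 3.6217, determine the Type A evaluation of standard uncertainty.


u_A = s / sqrt(n)
u_A = 3.6217 / sqrt(14)
u_A = 3.6217 / 3.7416574
u_A = 0.9679

0.9679


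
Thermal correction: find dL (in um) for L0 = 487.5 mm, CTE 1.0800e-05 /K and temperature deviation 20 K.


dL = L * alpha * dT
= 487.5 * 1.0800e-05 * 20
= 0.1053000 mm
dL_um = 0.1053000 * 1000 = 105.3000 um

105.3000


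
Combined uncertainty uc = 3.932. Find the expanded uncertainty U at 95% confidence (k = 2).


U = k * uc
U = 2 * 3.932
U = 7.8640

7.8640


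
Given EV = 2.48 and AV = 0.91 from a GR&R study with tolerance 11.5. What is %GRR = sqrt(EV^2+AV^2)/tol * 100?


GRR = sqrt(EV^2 + AV^2) = sqrt(2.48^2 + 0.91^2) = 2.6416851
%GRR = GRR / tol * 100 = 2.6416851 / 11.5 * 100
%GRR = 22.9712

22.9712


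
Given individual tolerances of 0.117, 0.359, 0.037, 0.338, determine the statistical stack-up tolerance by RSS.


RSS = sqrt(0.117^2 + 0.359^2 + 0.037^2 + 0.338^2)
= sqrt(0.258183)
= 0.5081

0.5081


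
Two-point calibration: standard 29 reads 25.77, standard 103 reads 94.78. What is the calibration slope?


slope = (y2 - y1) / (x2 - x1)
= (94.78 - 25.77) / (103 - 29)
= 69.0100 / 74
= 0.9326

0.9326


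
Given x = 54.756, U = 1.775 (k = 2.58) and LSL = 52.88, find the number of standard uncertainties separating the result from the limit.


u = U / k = 1.775 / 2.58 = 0.6879845
margin = |LSL - x| = |52.88 - 54.756| = 1.876
z = margin / u = 1.876 / 0.6879845
z = 2.7268

2.7268


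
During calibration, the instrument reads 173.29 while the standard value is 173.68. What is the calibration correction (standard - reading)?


Correction = standard - reading
= 173.68 - 173.29
= 0.3900

0.3900


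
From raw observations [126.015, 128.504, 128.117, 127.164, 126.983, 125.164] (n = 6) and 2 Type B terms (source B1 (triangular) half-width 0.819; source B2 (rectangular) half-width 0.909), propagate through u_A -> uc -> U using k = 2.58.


mean = (126.015 + 128.504 + 128.117 + 127.164 + 126.983 + 125.164) / 6 = 126.9911667
s = sqrt(sum((x - mean)^2)/(n-1)) = 1.2551926
u_A = s / sqrt(n) = 1.2551926 / sqrt(6) = 0.51243023
u_B1 = 0.819 / sqrt(6) = 0.33435535
u_B2 = 0.909 / sqrt(3) = 0.52481139
uc = sqrt(0.51243023^2 + 0.33435535^2 + 0.52481139^2) = 0.80610498
U = k * uc = 2.58 * 0.80610498
U = 2.0798

2.0798


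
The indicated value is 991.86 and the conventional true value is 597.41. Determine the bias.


Systematic error = measured - true
= 991.86 - 597.41
= 394.4500

394.4500


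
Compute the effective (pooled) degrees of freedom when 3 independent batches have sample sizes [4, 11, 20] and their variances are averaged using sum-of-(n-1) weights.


nu = sum_i (n_i - 1)
nu = ((4 - 1) + (11 - 1) + (20 - 1))
nu = 3 + 10 + 19
nu = 32

32


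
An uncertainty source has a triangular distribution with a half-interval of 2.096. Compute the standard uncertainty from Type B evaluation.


u_B = half_width / sqrt(6)
u_B = 2.096 / 2.4494897
u_B = 0.8557

0.8557


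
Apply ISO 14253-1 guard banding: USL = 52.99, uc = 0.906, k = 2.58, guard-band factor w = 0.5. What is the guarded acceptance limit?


U = k * uc = 2.58 * 0.906 = 2.33748
guard band g = w * U = 0.5 * 2.33748 = 1.16874
AL = USL - g = 52.99 - 1.16874
AL = 51.8213

51.8213


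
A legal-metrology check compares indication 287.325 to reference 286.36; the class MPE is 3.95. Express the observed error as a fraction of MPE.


e = indication - reference = 287.325 - 286.36 = 0.9650
|e| = 0.9650
ratio = |e| / MPE = 0.9650 / 3.95
ratio = 0.2443

0.2443


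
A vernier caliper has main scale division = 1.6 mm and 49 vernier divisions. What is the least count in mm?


LC = MSD / n_div
= 1.6 / 49
= 0.0327

0.0327


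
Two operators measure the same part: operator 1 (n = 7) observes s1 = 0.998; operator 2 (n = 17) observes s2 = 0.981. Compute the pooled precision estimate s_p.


s_p = sqrt(((n1-1)*s1^2 + (n2-1)*s2^2) / (n1+n2-2))
numerator = (7-1)*0.998^2 + (17-1)*0.981^2 = 5.976024 + 15.397776 = 21.3738
denominator = 7 + 17 - 2 = 22
s_p^2 = 21.3738 / 22 = 0.97153636
s_p = sqrt(0.97153636) = 0.9857

0.9857


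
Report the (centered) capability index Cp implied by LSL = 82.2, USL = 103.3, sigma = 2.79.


Cp = (USL - LSL) / (6 * sigma)
= (103.3 - 82.2) / (6 * 2.79)
= 21.1000 / 16.7400
= 1.2605

1.2605


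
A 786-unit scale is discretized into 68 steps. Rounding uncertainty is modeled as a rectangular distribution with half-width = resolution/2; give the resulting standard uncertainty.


resolution = range / divisions
resolution = 786 / 68 = 11.558824
u_res = resolution / (2*sqrt(3))
u_res = 11.558824 / 3.4641016
u_res = 3.3367

3.3367


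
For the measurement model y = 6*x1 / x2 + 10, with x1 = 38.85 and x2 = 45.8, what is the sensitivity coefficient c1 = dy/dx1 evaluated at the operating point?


y = 6*x1 / x2 + 10
dy/dx1 = 6/x2
Evaluate at x2 = 45.8: c1 = 6 / 45.8
c1 = 0.1310

0.1310


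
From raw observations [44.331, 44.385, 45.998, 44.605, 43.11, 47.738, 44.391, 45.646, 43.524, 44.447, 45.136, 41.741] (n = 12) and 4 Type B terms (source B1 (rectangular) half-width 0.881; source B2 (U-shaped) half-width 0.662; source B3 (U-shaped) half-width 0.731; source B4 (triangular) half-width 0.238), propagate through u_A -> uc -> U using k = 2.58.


mean = (44.331 + 44.385 + 45.998 + 44.605 + 43.11 + 47.738 + 44.391 + 45.646 + 43.524 + 44.447 + 45.136 + 41.741) / 12 = 44.58766667
s = sqrt(sum((x - mean)^2)/(n-1)) = 1.5050972
u_A = s / sqrt(n) = 1.5050972 / sqrt(12) = 0.43448414
u_B1 = 0.881 / sqrt(3) = 0.50864559
u_B2 = 0.662 / sqrt(2) = 0.46810469
u_B3 = 0.731 / sqrt(2) = 0.51689506
u_B4 = 0.238 / sqrt(6) = 0.097163093
uc = sqrt(0.43448414^2 + 0.50864559^2 + 0.46810469^2 + 0.51689506^2 + 0.097163093^2) = 0.97120542
U = k * uc = 2.58 * 0.97120542
U = 2.5057

2.5057


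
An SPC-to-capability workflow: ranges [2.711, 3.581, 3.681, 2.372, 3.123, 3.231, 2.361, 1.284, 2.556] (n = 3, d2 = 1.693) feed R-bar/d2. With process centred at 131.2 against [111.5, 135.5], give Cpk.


R_bar = (2.711 + 3.581 + 3.681 + 2.372 + 3.123 + 3.231 + 2.361 + 1.284 + 2.556) / 9 = 2.7666667
sigma = R_bar / d2 = 2.7666667 / 1.693 = 1.63418
Cp = (USL - LSL)/(6*sigma) = (135.5 - 111.5)/(6*1.63418) = 2.4477
Cpu = (135.5 - 131.2)/(3*1.63418) = 0.8771
Cpl = (131.2 - 111.5)/(3*1.63418) = 4.0183
Cpk = min(Cpu, Cpl) = 0.8771

0.8771


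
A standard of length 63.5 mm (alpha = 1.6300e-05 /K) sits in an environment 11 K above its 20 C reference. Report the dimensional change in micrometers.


dL = L * alpha * dT
= 63.5 * 1.6300e-05 * 11
= 0.0113856 mm
dL_um = 0.0113856 * 1000 = 11.3856 um

11.3856


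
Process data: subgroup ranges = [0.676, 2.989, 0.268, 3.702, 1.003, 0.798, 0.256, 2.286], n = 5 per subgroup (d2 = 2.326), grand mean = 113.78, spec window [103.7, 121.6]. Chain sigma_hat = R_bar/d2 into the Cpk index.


R_bar = (0.676 + 2.989 + 0.268 + 3.702 + 1.003 + 0.798 + 0.256 + 2.286) / 8 = 1.49725
sigma = R_bar / d2 = 1.49725 / 2.326 = 0.64370163
Cp = (USL - LSL)/(6*sigma) = (121.6 - 103.7)/(6*0.64370163) = 4.6347
Cpu = (121.6 - 113.78)/(3*0.64370163) = 4.0495
Cpl = (113.78 - 103.7)/(3*0.64370163) = 5.2198
Cpk = min(Cpu, Cpl) = 4.0495

4.0495


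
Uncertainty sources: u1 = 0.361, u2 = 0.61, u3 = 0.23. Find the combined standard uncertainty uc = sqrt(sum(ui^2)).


uc = sqrt(0.361^2 + 0.61^2 + 0.23^2)
uc = sqrt(0.555321)
uc = 0.7452

0.7452


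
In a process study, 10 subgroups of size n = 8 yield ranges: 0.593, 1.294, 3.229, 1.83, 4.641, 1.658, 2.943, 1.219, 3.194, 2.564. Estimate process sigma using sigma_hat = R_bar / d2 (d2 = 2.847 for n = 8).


R_bar = (0.593 + 1.294 + 3.229 + 1.83 + 4.641 + 1.658 + 2.943 + 1.219 + 3.194 + 2.564) / 10
R_bar = 23.165 / 10 = 2.3165
sigma_hat = R_bar / d2 = 2.3165 / 2.847 = 0.8137

0.8137


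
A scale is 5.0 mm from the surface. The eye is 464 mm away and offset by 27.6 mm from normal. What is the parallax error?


error = h * offset / d
= 5.0 * 27.6 / 464
= 0.2974

0.2974


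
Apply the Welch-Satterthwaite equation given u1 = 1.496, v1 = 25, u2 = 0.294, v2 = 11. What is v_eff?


uc = sqrt(u1^2 + u2^2) = sqrt(1.496^2 + 0.294^2) = 1.5246154
v_eff = uc^4 / (u1^4/v1 + u2^4/v2)
= 1.5246154^4 / (1.496^4/25 + 0.294^4/11)
= 5.4030776 / 0.20102782
v_eff = 26.8773

26.8773


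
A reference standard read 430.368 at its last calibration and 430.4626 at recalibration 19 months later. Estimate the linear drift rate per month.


rate = (v2 - v1) / months
= (430.4626 - 430.368) / 19
= 0.0946 / 19
= 0.0050

0.0050


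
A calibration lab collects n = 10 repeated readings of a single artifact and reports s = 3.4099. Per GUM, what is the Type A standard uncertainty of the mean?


u_A = s / sqrt(n)
u_A = 3.4099 / sqrt(10)
u_A = 3.4099 / 3.1622777
u_A = 1.0783

1.0783


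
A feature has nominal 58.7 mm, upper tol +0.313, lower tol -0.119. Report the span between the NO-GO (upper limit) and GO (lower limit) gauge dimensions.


GO = nominal - lower_tol (smallest hole = maximum material condition)
GO = 58.7 - 0.119 = 58.581
NO-GO = nominal + upper_tol (largest hole = least material condition)
NO-GO = 58.7 + 0.313 = 59.013
spread = NO-GO - GO = 59.013 - 58.581 = 0.4320

0.4320


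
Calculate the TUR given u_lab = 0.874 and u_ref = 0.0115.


TUR = u_lab / u_ref
= 0.874 / 0.0115
= 76.0000

76.0000


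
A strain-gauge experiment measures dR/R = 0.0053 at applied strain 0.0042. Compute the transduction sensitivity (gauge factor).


GF = (dR/R) / epsilon
= 0.0053 / 0.0042
= 1.2619

1.2619


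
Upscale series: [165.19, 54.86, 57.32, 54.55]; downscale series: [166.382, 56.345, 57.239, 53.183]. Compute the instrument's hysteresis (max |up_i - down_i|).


|165.19 - 166.382| = 1.1920
|54.86 - 56.345| = 1.4850
|57.32 - 57.239| = 0.0810
|54.55 - 53.183| = 1.3670
hysteresis = max(diffs) = 1.4850

1.4850


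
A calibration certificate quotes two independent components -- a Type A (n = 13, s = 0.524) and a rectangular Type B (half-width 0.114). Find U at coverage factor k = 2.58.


u_A = s / sqrt(n) = 0.524 / sqrt(13) = 0.14533145
u_B = half_width / sqrt(3) = 0.114 / sqrt(3) = 0.065817931
uc = sqrt(u_A^2 + u_B^2) = sqrt(0.14533145^2 + 0.065817931^2) = 0.15954069
U = k * uc = 2.58 * 0.15954069
U = 0.4116

0.4116


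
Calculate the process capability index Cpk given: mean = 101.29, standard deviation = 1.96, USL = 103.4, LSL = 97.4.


Cpu = (USL - mean) / (3*sigma) = (103.4 - 101.29) / (3*1.96) = 0.3588
Cpl = (mean - LSL) / (3*sigma) = (101.29 - 97.4) / (3*1.96) = 0.6616
Cpk = min(Cpu, Cpl) = 0.3588

0.3588


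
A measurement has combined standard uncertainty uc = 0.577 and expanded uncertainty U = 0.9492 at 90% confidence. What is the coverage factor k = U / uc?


k = U / uc
k = 0.9492 / 0.577
k = 1.645

1.645


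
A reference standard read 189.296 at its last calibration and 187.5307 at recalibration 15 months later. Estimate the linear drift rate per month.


rate = (v2 - v1) / months
= (187.5307 - 189.296) / 15
= -1.7653 / 15
= -0.1177

-0.1177


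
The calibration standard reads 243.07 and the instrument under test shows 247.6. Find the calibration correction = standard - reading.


Correction = standard - reading
= 243.07 - 247.6
= -4.5300

-4.5300


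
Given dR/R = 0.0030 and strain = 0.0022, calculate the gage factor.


GF = (dR/R) / epsilon
= 0.0030 / 0.0022
= 1.3636

1.3636


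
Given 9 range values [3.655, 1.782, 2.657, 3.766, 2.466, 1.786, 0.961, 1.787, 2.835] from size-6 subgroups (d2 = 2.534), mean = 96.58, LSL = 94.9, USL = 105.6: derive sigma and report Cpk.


R_bar = (3.655 + 1.782 + 2.657 + 3.766 + 2.466 + 1.786 + 0.961 + 1.787 + 2.835) / 9 = 2.4105556
sigma = R_bar / d2 = 2.4105556 / 2.534 = 0.95128477
Cp = (USL - LSL)/(6*sigma) = (105.6 - 94.9)/(6*0.95128477) = 1.8747
Cpu = (105.6 - 96.58)/(3*0.95128477) = 3.1606
Cpl = (96.58 - 94.9)/(3*0.95128477) = 0.5887
Cpk = min(Cpu, Cpl) = 0.5887

0.5887


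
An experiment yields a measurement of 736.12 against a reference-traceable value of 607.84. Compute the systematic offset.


Systematic error = measured - true
= 736.12 - 607.84
= 128.2800

128.2800


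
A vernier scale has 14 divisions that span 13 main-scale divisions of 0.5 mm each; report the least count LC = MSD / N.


LC = MSD / n_div
= 0.5 / 14
= 0.0357

0.0357


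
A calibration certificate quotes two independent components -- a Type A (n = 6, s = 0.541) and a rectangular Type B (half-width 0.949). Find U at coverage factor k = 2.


u_A = s / sqrt(n) = 0.541 / sqrt(6) = 0.22086233
u_B = half_width / sqrt(3) = 0.949 / sqrt(3) = 0.54790541
uc = sqrt(u_A^2 + u_B^2) = sqrt(0.22086233^2 + 0.54790541^2) = 0.59074572
U = k * uc = 2 * 0.59074572
U = 1.1815

1.1815


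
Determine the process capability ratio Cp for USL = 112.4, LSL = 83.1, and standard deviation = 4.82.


Cp = (USL - LSL) / (6 * sigma)
= (112.4 - 83.1) / (6 * 4.82)
= 29.3000 / 28.9200
= 1.0131

1.0131


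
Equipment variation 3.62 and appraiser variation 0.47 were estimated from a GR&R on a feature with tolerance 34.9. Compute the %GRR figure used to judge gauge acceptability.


GRR = sqrt(EV^2 + AV^2) = sqrt(3.62^2 + 0.47^2) = 3.6503835
%GRR = GRR / tol * 100 = 3.6503835 / 34.9 * 100
%GRR = 10.4596

10.4596


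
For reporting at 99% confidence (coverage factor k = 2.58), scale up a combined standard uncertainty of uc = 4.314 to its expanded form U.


U = k * uc
U = 2.58 * 4.314
U = 11.1301

11.1301


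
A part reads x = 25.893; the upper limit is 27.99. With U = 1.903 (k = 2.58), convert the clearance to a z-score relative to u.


u = U / k = 1.903 / 2.58 = 0.7375969
margin = |USL - x| = |27.99 - 25.893| = 2.097
z = margin / u = 2.097 / 0.7375969
z = 2.8430

2.8430


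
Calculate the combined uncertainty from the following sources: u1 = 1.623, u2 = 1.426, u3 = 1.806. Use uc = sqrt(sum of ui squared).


uc = sqrt(1.623^2 + 1.426^2 + 1.806^2)
uc = sqrt(7.929241)
uc = 2.8159

2.8159


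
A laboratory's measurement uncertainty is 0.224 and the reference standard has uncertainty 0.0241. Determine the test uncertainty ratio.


TUR = u_lab / u_ref
= 0.224 / 0.0241
= 9.2946

9.2946


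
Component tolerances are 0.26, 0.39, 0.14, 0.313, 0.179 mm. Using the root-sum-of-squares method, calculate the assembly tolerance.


RSS = sqrt(0.26^2 + 0.39^2 + 0.14^2 + 0.313^2 + 0.179^2)
= sqrt(0.36931)
= 0.6077

0.6077


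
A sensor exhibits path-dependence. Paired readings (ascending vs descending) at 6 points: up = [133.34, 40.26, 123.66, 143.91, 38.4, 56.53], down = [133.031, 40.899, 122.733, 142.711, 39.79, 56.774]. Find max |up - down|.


|133.34 - 133.031| = 0.3090
|40.26 - 40.899| = 0.6390
|123.66 - 122.733| = 0.9270
|143.91 - 142.711| = 1.1990
|38.4 - 39.79| = 1.3900
|56.53 - 56.774| = 0.2440
hysteresis = max(diffs) = 1.3900

1.3900


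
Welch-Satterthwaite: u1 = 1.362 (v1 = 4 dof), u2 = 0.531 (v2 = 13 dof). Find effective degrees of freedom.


uc = sqrt(u1^2 + u2^2) = sqrt(1.362^2 + 0.531^2) = 1.4618499
v_eff = uc^4 / (u1^4/v1 + u2^4/v2)
= 1.4618499^4 / (1.362^4/4 + 0.531^4/13)
= 4.5667909 / 0.8664126
v_eff = 5.2709

5.2709


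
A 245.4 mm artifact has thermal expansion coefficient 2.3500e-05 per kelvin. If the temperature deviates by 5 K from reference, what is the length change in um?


dL = L * alpha * dT
= 245.4 * 2.3500e-05 * 5
= 0.0288345 mm
dL_um = 0.0288345 * 1000 = 28.8345 um

28.8345


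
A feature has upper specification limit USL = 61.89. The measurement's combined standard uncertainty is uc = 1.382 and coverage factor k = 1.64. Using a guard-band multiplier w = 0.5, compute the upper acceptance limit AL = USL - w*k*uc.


U = k * uc = 1.64 * 1.382 = 2.26648
guard band g = w * U = 0.5 * 2.26648 = 1.13324
AL = USL - g = 61.89 - 1.13324
AL = 60.7568

60.7568


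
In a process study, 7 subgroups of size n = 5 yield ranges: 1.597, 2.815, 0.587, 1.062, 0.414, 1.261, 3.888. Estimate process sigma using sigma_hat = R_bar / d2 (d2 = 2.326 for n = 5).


R_bar = (1.597 + 2.815 + 0.587 + 1.062 + 0.414 + 1.261 + 3.888) / 7
R_bar = 11.624 / 7 = 1.6605714
sigma_hat = R_bar / d2 = 1.6605714 / 2.326 = 0.7139

0.7139


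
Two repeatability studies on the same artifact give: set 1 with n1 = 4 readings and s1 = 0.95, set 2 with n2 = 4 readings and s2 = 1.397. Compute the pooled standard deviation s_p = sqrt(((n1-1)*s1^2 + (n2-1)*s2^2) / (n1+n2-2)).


s_p = sqrt(((n1-1)*s1^2 + (n2-1)*s2^2) / (n1+n2-2))
numerator = (4-1)*0.95^2 + (4-1)*1.397^2 = 2.7075 + 5.854827 = 8.562327
denominator = 4 + 4 - 2 = 6
s_p^2 = 8.562327 / 6 = 1.4270545
s_p = sqrt(1.4270545) = 1.1946

1.1946


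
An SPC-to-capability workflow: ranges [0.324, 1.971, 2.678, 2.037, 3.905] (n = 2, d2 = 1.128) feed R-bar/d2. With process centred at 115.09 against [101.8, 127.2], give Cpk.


R_bar = (0.324 + 1.971 + 2.678 + 2.037 + 3.905) / 5 = 2.183
sigma = R_bar / d2 = 2.183 / 1.128 = 1.9352837
Cp = (USL - LSL)/(6*sigma) = (127.2 - 101.8)/(6*1.9352837) = 2.1874
Cpu = (127.2 - 115.09)/(3*1.9352837) = 2.0858
Cpl = (115.09 - 101.8)/(3*1.9352837) = 2.2891
Cpk = min(Cpu, Cpl) = 2.0858

2.0858


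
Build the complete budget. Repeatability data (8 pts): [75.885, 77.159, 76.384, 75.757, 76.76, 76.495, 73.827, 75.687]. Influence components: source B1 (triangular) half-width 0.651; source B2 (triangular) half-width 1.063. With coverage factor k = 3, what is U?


mean = (75.885 + 77.159 + 76.384 + 75.757 + 76.76 + 76.495 + 73.827 + 75.687) / 8 = 75.99425
s = sqrt(sum((x - mean)^2)/(n-1)) = 1.0145562
u_A = s / sqrt(n) = 1.0145562 / sqrt(8) = 0.35869978
u_B1 = 0.651 / sqrt(6) = 0.26576964
u_B2 = 1.063 / sqrt(6) = 0.43396793
uc = sqrt(0.35869978^2 + 0.26576964^2 + 0.43396793^2) = 0.62259714
U = k * uc = 3 * 0.62259714
U = 1.8678

1.8678
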